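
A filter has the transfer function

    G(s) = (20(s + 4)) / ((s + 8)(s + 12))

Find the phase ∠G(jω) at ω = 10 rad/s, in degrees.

∠G(j10) ≈ -22.95°

At s = j10: numerator = 80 + j200, denominator = -4 + j200.
∠G = ∠num − ∠den = 68.199° − (91.146°) = -22.95°.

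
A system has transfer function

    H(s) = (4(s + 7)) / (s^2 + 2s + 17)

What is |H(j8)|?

|H(j8)| ≈ 0.8564

Substitute s = j8: numerator = 28 + j32, denominator = -47 + j16.
|H(j8)| = |28 + j32| / |-47 + j16| = 42.521 / 49.649 ≈ 0.8564.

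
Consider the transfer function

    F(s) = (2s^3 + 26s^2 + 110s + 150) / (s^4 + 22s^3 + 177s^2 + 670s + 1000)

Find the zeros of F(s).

s = -5, -5, -3

Set the numerator to zero: 2s^3 + 26s^2 + 110s + 150 = 0, i.e. 2·(s^3 + 13s^2 + 55s + 75) = 0.
Factoring: (s + 5)^2(s + 3) = 0.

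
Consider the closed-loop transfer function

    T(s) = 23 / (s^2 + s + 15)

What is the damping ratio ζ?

ζ ≈ 0.1291

Compare the denominator to the standard form s^2 + 2ζωₙs + ωₙ².
ωₙ² = 15, so ωₙ = √15 ≈ 3.873 rad/s.
2ζωₙ = 1, so ζ = 1/(2·√15) ≈ 0.1291.
With ζ = 0.1291 the response is underdamped.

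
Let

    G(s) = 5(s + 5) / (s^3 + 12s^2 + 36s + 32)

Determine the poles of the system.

s = -2, -8, -2

The poles are the roots of the denominator s^3 + 12s^2 + 36s + 32 = 0.
Trying s = -2: the polynomial evaluates to 0, so (s + 2) is a factor.
Dividing out leaves s^2 + 10s + 16 = 0.
Factoring the quadratic: (s + 8)(s + 2) = 0.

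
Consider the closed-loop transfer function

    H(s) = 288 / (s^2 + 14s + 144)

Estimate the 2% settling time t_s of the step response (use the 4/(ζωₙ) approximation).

Comparing s^2 + 14s + 144 to s^2 + 2ζωₙs + ωₙ²: ωₙ = 12 rad/s and ζ = 14/(2·12) ≈ 0.5833.
ζωₙ = 14/2 = 7, so t_s ≈ 4/(ζωₙ) = 4/7 ≈ 0.5714 s.

t_s ≈ 0.5714 s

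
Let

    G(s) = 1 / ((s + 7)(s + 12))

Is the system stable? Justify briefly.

stable

The poles can be read from the denominator factors: s = -7, -12.
Since all poles lie strictly in the left half-plane, the system is stable.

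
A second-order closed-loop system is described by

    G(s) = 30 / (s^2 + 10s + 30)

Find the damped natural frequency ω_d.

Comparing s^2 + 10s + 30 to s^2 + 2ζωₙs + ωₙ²: ωₙ = √30 ≈ 5.477 rad/s and ζ = 10/(2·√30) ≈ 0.9129.
ζωₙ = 10/2 = 5, so ω_d = ωₙ√(1−ζ²) = √(ωₙ² − (ζωₙ)²) = √(30 − 5²) = √5 ≈ 2.236 rad/s.

ω_d ≈ 2.236 rad/s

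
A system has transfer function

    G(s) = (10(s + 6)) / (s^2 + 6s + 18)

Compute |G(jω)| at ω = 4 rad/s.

|G(j4)| ≈ 2.994

Substitute s = j4: numerator = 60 + j40, denominator = 2 + j24.
|G(j4)| = |60 + j40| / |2 + j24| = 72.111 / 24.083 ≈ 2.994.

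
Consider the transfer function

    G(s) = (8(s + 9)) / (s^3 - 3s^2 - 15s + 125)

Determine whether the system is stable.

The denominator s^3 - 3s^2 - 15s + 125 factors as (s^2 - 8s + 25)(s + 5), giving poles at s = 4 + 3j, 4 - 3j, -5.
Since the pole(s) at s = 4 + 3j, 4 - 3j lie in the right half-plane, the system is unstable.

unstable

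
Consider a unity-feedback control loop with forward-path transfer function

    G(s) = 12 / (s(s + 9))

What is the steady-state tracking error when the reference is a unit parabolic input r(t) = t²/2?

G(s) has one pole at the origin.
This is a Type 1 system; Ka = lim_{s→0} s^2·G(s) = 0, so the steady-state error for a parabola input is infinite.

e_ss = ∞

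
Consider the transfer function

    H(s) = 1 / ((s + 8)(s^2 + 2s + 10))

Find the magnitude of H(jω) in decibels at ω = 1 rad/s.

Substitute s = j1: numerator = 1, denominator = 70 + j25.
|H(j1)| = |1| / |70 + j25| = 1 / 74.330 ≈ 0.01345.
In decibels: 20·log₁₀(0.01345) ≈ -37.4 dB.

|H(j1)|_dB ≈ -37.4 dB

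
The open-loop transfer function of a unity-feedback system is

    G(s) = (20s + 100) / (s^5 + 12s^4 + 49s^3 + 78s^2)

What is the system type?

Factor s from the denominator: s^5 + 12s^4 + 49s^3 + 78s^2 = s^2·(s^3 + 12s^2 + 49s + 78).
There are 2 poles at the origin, so the system is Type 2.

Type 2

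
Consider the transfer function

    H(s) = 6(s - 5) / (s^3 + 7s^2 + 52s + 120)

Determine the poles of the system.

s = -2 ± 6j, -3

The poles are the roots of the denominator s^3 + 7s^2 + 52s + 120 = 0.
Trying s = -3: the polynomial evaluates to 0, so (s + 3) is a factor.
Dividing out leaves s^2 + 4s + 40 = 0.
The quadratic formula then gives s = -2 ± 6j.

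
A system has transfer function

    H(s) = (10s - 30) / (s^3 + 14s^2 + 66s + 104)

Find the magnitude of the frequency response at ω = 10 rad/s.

|H(j10)| ≈ 0.07792

Substitute s = j10: numerator = -30 + j100, denominator = -1296 - j340.
|H(j10)| = |-30 + j100| / |-1296 - j340| = 104.40 / 1339.9 ≈ 0.07792.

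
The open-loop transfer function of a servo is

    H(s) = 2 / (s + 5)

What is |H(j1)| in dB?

Substitute s = j1: numerator = 2, denominator = 5 + j1.
|H(j1)| = |2| / |5 + j1| = 2 / 5.0990 ≈ 0.3922.
In decibels: 20·log₁₀(0.3922) ≈ -8.13 dB.

|H(j1)|_dB ≈ -8.13 dB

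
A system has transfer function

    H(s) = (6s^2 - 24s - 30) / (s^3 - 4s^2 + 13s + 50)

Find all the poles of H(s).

s = 3 + 4j, 3 - 4j, -2

The poles are the roots of the denominator s^3 - 4s^2 + 13s + 50 = 0.
Trying s = -2: the polynomial evaluates to 0, so (s + 2) is a factor.
Dividing out leaves s^2 - 6s + 25 = 0.
The quadratic formula then gives s = 3 ± 4j.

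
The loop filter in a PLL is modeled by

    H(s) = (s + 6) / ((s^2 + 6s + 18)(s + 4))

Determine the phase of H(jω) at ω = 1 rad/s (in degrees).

∠H(j1) ≈ -24.01°

At s = j1: numerator = 6 + j1, denominator = 62 + j41.
∠H = ∠num − ∠den = 9.4623° − (33.476°) = -24.01°.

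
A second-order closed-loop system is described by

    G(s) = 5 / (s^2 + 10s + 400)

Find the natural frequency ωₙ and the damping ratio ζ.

Compare the denominator to the standard form s^2 + 2ζωₙs + ωₙ².
ωₙ² = 400, so ωₙ = 20 rad/s.
2ζωₙ = 10, so ζ = 10/(2·20) = 0.25.

ωₙ = 20 rad/s, ζ = 0.25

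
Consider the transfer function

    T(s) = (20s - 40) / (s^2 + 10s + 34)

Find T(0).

T(0) = -20/17 ≈ -1.176

Set s = 0: T(0) = (-40) / (34) = -20/17.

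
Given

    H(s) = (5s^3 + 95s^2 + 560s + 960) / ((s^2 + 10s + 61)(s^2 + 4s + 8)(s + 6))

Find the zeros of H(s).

Set the numerator to zero: 5s^3 + 95s^2 + 560s + 960 = 0, i.e. 5·(s^3 + 19s^2 + 112s + 192) = 0.
Factoring: (s + 8)^2(s + 3) = 0.

s = -8, -8, -3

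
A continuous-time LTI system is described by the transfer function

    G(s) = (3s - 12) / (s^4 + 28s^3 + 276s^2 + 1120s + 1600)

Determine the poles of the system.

s = -10, -10, -4, -4

The poles are the roots of the denominator s^4 + 28s^3 + 276s^2 + 1120s + 1600 = 0.
Trying s = -10: the polynomial evaluates to 0, so (s + 10) is a factor.
Dividing out leaves s^3 + 18s^2 + 96s + 160 = 0.
This factors further as (s + 10)(s + 4)^2 = 0.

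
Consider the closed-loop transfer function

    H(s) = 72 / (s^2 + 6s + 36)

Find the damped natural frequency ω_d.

Comparing s^2 + 6s + 36 to s^2 + 2ζωₙs + ωₙ²: ωₙ = 6 rad/s and ζ = 6/(2·6) = 0.5.
ζωₙ = 6/2 = 3, so ω_d = ωₙ√(1−ζ²) = √(ωₙ² − (ζωₙ)²) = √(36 − 3²) = √27 ≈ 5.196 rad/s.

ω_d ≈ 5.196 rad/s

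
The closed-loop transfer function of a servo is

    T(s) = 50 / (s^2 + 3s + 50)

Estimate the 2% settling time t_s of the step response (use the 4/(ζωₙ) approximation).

t_s ≈ 2.667 s

Comparing s^2 + 3s + 50 to s^2 + 2ζωₙs + ωₙ²: ωₙ = √50 ≈ 7.071 rad/s and ζ = 3/(2·√50) ≈ 0.2121.
ζωₙ = 3/2 = 1.5, so t_s ≈ 4/(ζωₙ) = 4/1.5 ≈ 2.667 s.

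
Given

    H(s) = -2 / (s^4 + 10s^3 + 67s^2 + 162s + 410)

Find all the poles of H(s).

s = -1 ± 3j, -4 ± 5j

The poles are the roots of the denominator s^4 + 10s^3 + 67s^2 + 162s + 410 = 0.
No real roots exist; factor into two real quadratics: (s^2 + 2s + 10)(s^2 + 8s + 41) = 0.
Each quadratic gives a conjugate pair via the quadratic formula.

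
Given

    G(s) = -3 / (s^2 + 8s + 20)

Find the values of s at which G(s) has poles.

s = -4 + 2j, -4 - 2j

The poles are the roots of the denominator s^2 + 8s + 20 = 0.
Using the quadratic formula: s = (-8 ± √(-16))/2 = -4 ± 2j.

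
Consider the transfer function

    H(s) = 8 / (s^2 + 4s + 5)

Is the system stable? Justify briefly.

The denominator s^2 + 4s + 5 factors as (s^2 + 4s + 5), giving poles at s = -2 + j, -2 - j.
Since all poles lie strictly in the left half-plane, the system is stable.

stable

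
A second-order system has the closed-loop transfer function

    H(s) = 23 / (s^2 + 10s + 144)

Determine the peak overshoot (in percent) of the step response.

Comparing s^2 + 10s + 144 to s^2 + 2ζωₙs + ωₙ²: ωₙ = 12 rad/s and ζ = 10/(2·12) ≈ 0.4167.
%OS = 100·exp(−πζ/√(1−ζ²)) = 100·exp(−π·0.4167/√(1−0.4167²)) ≈ 23.7%.

%OS ≈ 23.7%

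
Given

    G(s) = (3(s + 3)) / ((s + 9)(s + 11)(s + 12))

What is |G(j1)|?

|G(j1)| ≈ 0.007877

Substitute s = j1: numerator = 9 + j3, denominator = 1156 + j338.
|G(j1)| = |9 + j3| / |1156 + j338| = 9.4868 / 1204.4 ≈ 0.007877.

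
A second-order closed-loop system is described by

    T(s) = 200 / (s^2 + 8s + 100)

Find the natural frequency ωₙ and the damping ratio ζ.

ωₙ = 10 rad/s, ζ = 0.4

Compare the denominator to the standard form s^2 + 2ζωₙs + ωₙ².
ωₙ² = 100, so ωₙ = 10 rad/s.
2ζωₙ = 8, so ζ = 8/(2·10) = 0.4.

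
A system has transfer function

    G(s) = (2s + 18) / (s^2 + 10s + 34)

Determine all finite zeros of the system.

s = -9

Set the numerator to zero: 2s + 18 = 0, i.e. 2·(s + 9) = 0.
So s = -9.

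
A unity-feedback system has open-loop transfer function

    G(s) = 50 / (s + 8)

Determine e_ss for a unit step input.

G(s) has no poles at the origin.
This is a Type 0 system. Kp = lim_{s→0} G(s) = 50/8 = 25/4.
e_ss = 1/(1 + Kp) = 1/(1 + 25/4) = 4/29 ≈ 0.1379.

e_ss = 0.1379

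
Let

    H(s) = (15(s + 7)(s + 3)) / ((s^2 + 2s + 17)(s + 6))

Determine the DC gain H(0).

At s = 0 each factor (s + a) contributes a and each (s^2 + bs + c) contributes c.
H(0) = 15·(7) · (3) / ((17) · (6)) = 315/102 = 105/34.

H(0) = 105/34 ≈ 3.088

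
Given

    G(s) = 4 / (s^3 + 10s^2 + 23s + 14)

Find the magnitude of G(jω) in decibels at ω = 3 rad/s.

|G(j3)|_dB ≈ -26.7 dB

Substitute s = j3: numerator = 4, denominator = -76 + j42.
|G(j3)| = |4| / |-76 + j42| = 4 / 86.833 ≈ 0.04607.
In decibels: 20·log₁₀(0.04607) ≈ -26.7 dB.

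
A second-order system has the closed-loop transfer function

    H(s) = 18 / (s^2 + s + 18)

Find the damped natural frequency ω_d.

ω_d ≈ 4.213 rad/s

Comparing s^2 + s + 18 to s^2 + 2ζωₙs + ωₙ²: ωₙ = √18 ≈ 4.243 rad/s and ζ = 1/(2·√18) ≈ 0.1179.
ζωₙ = 1/2 = 0.5, so ω_d = ωₙ√(1−ζ²) = √(ωₙ² − (ζωₙ)²) = √(18 − 0.5²) = √17.75 ≈ 4.213 rad/s.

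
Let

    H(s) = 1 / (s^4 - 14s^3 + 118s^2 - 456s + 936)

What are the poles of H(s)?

s = 4 ± 6j, 3 ± 3j

The poles are the roots of the denominator s^4 - 14s^3 + 118s^2 - 456s + 936 = 0.
No real roots exist; factor into two real quadratics: (s^2 - 8s + 52)(s^2 - 6s + 18) = 0.
Each quadratic gives a conjugate pair via the quadratic formula.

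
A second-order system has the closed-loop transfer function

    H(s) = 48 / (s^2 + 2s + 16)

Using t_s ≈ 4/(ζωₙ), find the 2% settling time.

t_s ≈ 4 s

Comparing s^2 + 2s + 16 to s^2 + 2ζωₙs + ωₙ²: ωₙ = 4 rad/s and ζ = 2/(2·4) = 0.25.
ζωₙ = 2/2 = 1, so t_s ≈ 4/(ζωₙ) = 4/1 = 4 s.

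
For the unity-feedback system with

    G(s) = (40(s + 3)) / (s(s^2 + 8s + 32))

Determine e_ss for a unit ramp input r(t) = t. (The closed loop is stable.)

G(s) has one pole at the origin.
This is a Type 1 system. Kv = lim_{s→0} s·G(s) = 120/32 = 15/4.
e_ss = 1/Kv = 1/(15/4) = 4/15 ≈ 0.2667.

e_ss = 0.2667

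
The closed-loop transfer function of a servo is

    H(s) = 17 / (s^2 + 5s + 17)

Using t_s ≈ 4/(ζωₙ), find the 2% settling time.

t_s ≈ 1.600 s

Comparing s^2 + 5s + 17 to s^2 + 2ζωₙs + ωₙ²: ωₙ = √17 ≈ 4.123 rad/s and ζ = 5/(2·√17) ≈ 0.6063.
ζωₙ = 5/2 = 2.5, so t_s ≈ 4/(ζωₙ) = 4/2.5 = 1.600 s.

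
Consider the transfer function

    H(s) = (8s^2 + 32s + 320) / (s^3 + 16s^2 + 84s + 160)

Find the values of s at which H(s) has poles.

s = -4 ± 2j, -8

The poles are the roots of the denominator s^3 + 16s^2 + 84s + 160 = 0.
Trying s = -8: the polynomial evaluates to 0, so (s + 8) is a factor.
Dividing out leaves s^2 + 8s + 20 = 0.
The quadratic formula then gives s = -4 ± 2j.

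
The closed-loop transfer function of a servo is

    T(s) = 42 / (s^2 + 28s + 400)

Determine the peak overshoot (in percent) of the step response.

%OS ≈ 4.60%

Comparing s^2 + 28s + 400 to s^2 + 2ζωₙs + ωₙ²: ωₙ = 20 rad/s and ζ = 28/(2·20) = 0.7.
%OS = 100·exp(−πζ/√(1−ζ²)) = 100·exp(−π·0.7/√(1−0.7²)) ≈ 4.60%.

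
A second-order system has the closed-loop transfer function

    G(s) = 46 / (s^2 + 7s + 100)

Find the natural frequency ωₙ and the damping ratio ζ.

ωₙ = 10 rad/s, ζ = 0.35

Compare the denominator to the standard form s^2 + 2ζωₙs + ωₙ².
ωₙ² = 100, so ωₙ = 10 rad/s.
2ζωₙ = 7, so ζ = 7/(2·10) = 0.35.
With ζ = 0.35 the response is underdamped.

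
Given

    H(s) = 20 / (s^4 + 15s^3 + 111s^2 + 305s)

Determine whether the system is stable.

marginally stable

The denominator s^4 + 15s^3 + 111s^2 + 305s factors as s(s + 5)(s^2 + 10s + 61), giving poles at s = 0, -5, -5 + 6j, -5 - 6j.
Since the simple pole(s) at s = 0 lie on the jω-axis with none in the right half-plane, the system is marginally stable.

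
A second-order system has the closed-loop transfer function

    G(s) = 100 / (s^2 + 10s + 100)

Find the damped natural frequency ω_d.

ω_d ≈ 8.660 rad/s

Comparing s^2 + 10s + 100 to s^2 + 2ζωₙs + ωₙ²: ωₙ = 10 rad/s and ζ = 10/(2·10) = 0.5.
ζωₙ = 10/2 = 5, so ω_d = ωₙ√(1−ζ²) = √(ωₙ² − (ζωₙ)²) = √(100 − 5²) = √75 ≈ 8.660 rad/s.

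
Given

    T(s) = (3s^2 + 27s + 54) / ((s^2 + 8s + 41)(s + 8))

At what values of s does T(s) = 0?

Set the numerator to zero: 3s^2 + 27s + 54 = 0, i.e. 3·(s^2 + 9s + 18) = 0.
Factoring: (s + 3)(s + 6) = 0.

s = -3, -6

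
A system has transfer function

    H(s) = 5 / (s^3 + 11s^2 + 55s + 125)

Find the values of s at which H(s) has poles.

s = -3 + 4j, -3 - 4j, -5

The poles are the roots of the denominator s^3 + 11s^2 + 55s + 125 = 0.
Trying s = -5: the polynomial evaluates to 0, so (s + 5) is a factor.
Dividing out leaves s^2 + 6s + 25 = 0.
The quadratic formula then gives s = -3 ± 4j.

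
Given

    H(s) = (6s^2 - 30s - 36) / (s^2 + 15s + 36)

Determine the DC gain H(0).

Set s = 0: H(0) = (-36) / (36) = -1.

H(0) = -1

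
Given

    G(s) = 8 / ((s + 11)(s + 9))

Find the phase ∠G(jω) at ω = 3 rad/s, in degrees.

∠G(j3) ≈ -33.69°

At s = j3: numerator = 8, denominator = 90 + j60.
∠G = ∠num − ∠den = 0° − (33.690°) = -33.69°.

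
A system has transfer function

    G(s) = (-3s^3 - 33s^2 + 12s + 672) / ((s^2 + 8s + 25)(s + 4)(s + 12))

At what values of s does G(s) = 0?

s = 4, -7, -8

Set the numerator to zero: -3s^3 - 33s^2 + 12s + 672 = 0, i.e. -3·(s^3 + 11s^2 - 4s - 224) = 0.
Factoring: (s - 4)(s + 7)(s + 8) = 0.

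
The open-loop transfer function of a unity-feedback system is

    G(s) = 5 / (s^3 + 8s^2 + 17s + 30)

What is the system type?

Type 0

The denominator has no factor of s at the origin — no free integrator — so this is a Type 0 system.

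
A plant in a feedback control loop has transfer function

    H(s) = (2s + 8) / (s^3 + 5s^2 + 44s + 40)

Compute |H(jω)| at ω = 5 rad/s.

|H(j5)| ≈ 0.1005

Substitute s = j5: numerator = 8 + j10, denominator = -85 + j95.
|H(j5)| = |8 + j10| / |-85 + j95| = 12.806 / 127.48 ≈ 0.1005.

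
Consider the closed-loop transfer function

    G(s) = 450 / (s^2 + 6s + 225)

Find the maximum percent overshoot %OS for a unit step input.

%OS ≈ 52.7%

Comparing s^2 + 6s + 225 to s^2 + 2ζωₙs + ωₙ²: ωₙ = 15 rad/s and ζ = 6/(2·15) = 0.2.
%OS = 100·exp(−πζ/√(1−ζ²)) = 100·exp(−π·0.2/√(1−0.2²)) ≈ 52.7%.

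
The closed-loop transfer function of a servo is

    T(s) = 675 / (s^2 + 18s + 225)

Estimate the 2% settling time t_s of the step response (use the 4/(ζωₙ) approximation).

Comparing s^2 + 18s + 225 to s^2 + 2ζωₙs + ωₙ²: ωₙ = 15 rad/s and ζ = 18/(2·15) = 0.6.
ζωₙ = 18/2 = 9, so t_s ≈ 4/(ζωₙ) = 4/9 ≈ 0.4444 s.

t_s ≈ 0.4444 s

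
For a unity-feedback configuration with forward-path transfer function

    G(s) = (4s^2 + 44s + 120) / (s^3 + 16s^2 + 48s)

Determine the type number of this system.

Factor s from the denominator: s^3 + 16s^2 + 48s = s·(s^2 + 16s + 48).
There is 1 pole at the origin, so the system is Type 1.

Type 1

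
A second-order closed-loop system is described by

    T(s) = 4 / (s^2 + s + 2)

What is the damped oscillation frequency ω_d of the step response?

ω_d ≈ 1.323 rad/s

Comparing s^2 + s + 2 to s^2 + 2ζωₙs + ωₙ²: ωₙ = √2 ≈ 1.414 rad/s and ζ = 1/(2·√2) ≈ 0.3536.
ζωₙ = 1/2 = 0.5, so ω_d = ωₙ√(1−ζ²) = √(ωₙ² − (ζωₙ)²) = √(2 − 0.5²) = √1.75 ≈ 1.323 rad/s.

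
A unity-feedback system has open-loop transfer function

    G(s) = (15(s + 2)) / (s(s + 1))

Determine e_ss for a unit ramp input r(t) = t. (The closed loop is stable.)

e_ss = 0.03333

G(s) has one pole at the origin.
This is a Type 1 system. Kv = lim_{s→0} s·G(s) = 30/1.
e_ss = 1/Kv = 1/(30) = 1/30 ≈ 0.03333.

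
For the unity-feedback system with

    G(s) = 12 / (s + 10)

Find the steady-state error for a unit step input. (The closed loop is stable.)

e_ss = 0.4545

G(s) has no poles at the origin.
This is a Type 0 system. Kp = lim_{s→0} G(s) = 12/10 = 6/5.
e_ss = 1/(1 + Kp) = 1/(1 + 6/5) = 5/11 ≈ 0.4545.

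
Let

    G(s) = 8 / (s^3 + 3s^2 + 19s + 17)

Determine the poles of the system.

The poles are the roots of the denominator s^3 + 3s^2 + 19s + 17 = 0.
Trying s = -1: the polynomial evaluates to 0, so (s + 1) is a factor.
Dividing out leaves s^2 + 2s + 17 = 0.
The quadratic formula then gives s = -1 ± 4j.

s = -1 ± 4j, -1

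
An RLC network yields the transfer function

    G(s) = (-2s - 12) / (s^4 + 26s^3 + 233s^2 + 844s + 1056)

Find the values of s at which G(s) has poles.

The poles are the roots of the denominator s^4 + 26s^3 + 233s^2 + 844s + 1056 = 0.
Trying s = -8: the polynomial evaluates to 0, so (s + 8) is a factor.
Dividing out leaves s^3 + 18s^2 + 89s + 132 = 0.
This factors further as (s + 4)(s + 3)(s + 11) = 0.

s = -8, -4, -3, -11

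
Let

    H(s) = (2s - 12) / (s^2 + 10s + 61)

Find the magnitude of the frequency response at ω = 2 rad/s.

Substitute s = j2: numerator = -12 + j4, denominator = 57 + j20.
|H(j2)| = |-12 + j4| / |57 + j20| = 12.649 / 60.407 ≈ 0.2094.

|H(j2)| ≈ 0.2094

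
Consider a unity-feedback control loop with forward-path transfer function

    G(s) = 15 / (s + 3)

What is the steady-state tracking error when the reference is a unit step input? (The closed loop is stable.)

G(s) has no poles at the origin.
This is a Type 0 system. Kp = lim_{s→0} G(s) = 15/3 = 5.
e_ss = 1/(1 + Kp) = 1/(1 + 5) = 1/6 ≈ 0.1667.

e_ss = 0.1667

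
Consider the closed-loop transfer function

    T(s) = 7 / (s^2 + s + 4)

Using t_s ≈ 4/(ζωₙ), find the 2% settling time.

Comparing s^2 + s + 4 to s^2 + 2ζωₙs + ωₙ²: ωₙ = 2 rad/s and ζ = 1/(2·2) = 0.25.
ζωₙ = 1/2 = 0.5, so t_s ≈ 4/(ζωₙ) = 4/0.5 = 8 s.

t_s ≈ 8 s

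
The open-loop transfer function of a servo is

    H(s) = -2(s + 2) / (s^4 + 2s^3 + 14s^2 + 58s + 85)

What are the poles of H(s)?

s = 1 + 4j, 1 - 4j, -2 + j, -2 - j

The poles are the roots of the denominator s^4 + 2s^3 + 14s^2 + 58s + 85 = 0.
No real roots exist; factor into two real quadratics: (s^2 - 2s + 17)(s^2 + 4s + 5) = 0.
Each quadratic gives a conjugate pair via the quadratic formula.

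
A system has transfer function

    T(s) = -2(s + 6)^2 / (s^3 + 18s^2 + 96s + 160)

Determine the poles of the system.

s = -10, -4, -4

The poles are the roots of the denominator s^3 + 18s^2 + 96s + 160 = 0.
Trying s = -10: the polynomial evaluates to 0, so (s + 10) is a factor.
Dividing out leaves s^2 + 8s + 16 = 0.
Factoring the quadratic: (s + 4)^2 = 0.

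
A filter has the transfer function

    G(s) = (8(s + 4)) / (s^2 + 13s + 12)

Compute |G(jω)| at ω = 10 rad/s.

|G(j10)| ≈ 0.5489

Substitute s = j10: numerator = 32 + j80, denominator = -88 + j130.
|G(j10)| = |32 + j80| / |-88 + j130| = 86.163 / 156.98 ≈ 0.5489.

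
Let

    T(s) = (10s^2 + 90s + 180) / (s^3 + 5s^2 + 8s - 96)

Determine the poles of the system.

s = -4 + 4j, -4 - 4j, 3

The poles are the roots of the denominator s^3 + 5s^2 + 8s - 96 = 0.
Trying s = 3: the polynomial evaluates to 0, so (s - 3) is a factor.
Dividing out leaves s^2 + 8s + 32 = 0.
The quadratic formula then gives s = -4 ± 4j.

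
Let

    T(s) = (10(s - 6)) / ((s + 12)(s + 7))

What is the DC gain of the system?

At s = 0 each factor (s + a) contributes a and each (s^2 + bs + c) contributes c.
T(0) = 10·(-6) / ((12) · (7)) = -60/84 = -5/7.

T(0) = -5/7 ≈ -0.7143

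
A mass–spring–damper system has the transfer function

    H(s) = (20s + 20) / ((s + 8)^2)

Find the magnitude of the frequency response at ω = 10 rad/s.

Substitute s = j10: numerator = 20 + j200, denominator = -36 + j160.
|H(j10)| = |20 + j200| / |-36 + j160| = 201.00 / 164 ≈ 1.226.

|H(j10)| ≈ 1.226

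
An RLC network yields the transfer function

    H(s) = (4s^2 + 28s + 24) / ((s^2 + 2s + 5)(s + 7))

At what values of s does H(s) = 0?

s = -1, -6

Set the numerator to zero: 4s^2 + 28s + 24 = 0, i.e. 4·(s^2 + 7s + 6) = 0.
Factoring: (s + 1)(s + 6) = 0.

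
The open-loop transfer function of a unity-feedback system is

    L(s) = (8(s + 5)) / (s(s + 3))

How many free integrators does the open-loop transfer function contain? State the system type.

Type 1

The denominator has 1 factor of s at the origin (free integrator), so this is a Type 1 system.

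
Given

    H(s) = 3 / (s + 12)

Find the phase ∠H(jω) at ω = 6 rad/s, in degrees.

∠H(j6) ≈ -26.57°

At s = j6: numerator = 3, denominator = 12 + j6.
∠H = ∠num − ∠den = 0° − (26.565°) = -26.57°.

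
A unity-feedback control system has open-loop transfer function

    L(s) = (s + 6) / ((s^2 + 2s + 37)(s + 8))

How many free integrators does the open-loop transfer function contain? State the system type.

Type 0

The denominator has no factor of s at the origin — no free integrator — so this is a Type 0 system.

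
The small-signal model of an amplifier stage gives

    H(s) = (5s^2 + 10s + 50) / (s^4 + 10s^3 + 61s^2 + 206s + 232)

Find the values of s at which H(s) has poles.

The poles are the roots of the denominator s^4 + 10s^3 + 61s^2 + 206s + 232 = 0.
Trying s = -2: the polynomial evaluates to 0, so (s + 2) is a factor.
Dividing out leaves s^3 + 8s^2 + 45s + 116 = 0.
This factors further as (s^2 + 4s + 29)(s + 4) = 0.

s = -2 ± 5j, -2, -4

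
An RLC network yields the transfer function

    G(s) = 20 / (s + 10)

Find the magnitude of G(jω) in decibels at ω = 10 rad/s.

|G(j10)|_dB ≈ 3.01 dB

Substitute s = j10: numerator = 20, denominator = 10 + j10.
|G(j10)| = |20| / |10 + j10| = 20 / 14.142 ≈ 1.414.
In decibels: 20·log₁₀(1.414) ≈ 3.01 dB.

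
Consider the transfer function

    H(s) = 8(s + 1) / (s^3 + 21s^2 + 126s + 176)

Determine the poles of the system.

s = -8, -11, -2

The poles are the roots of the denominator s^3 + 21s^2 + 126s + 176 = 0.
Trying s = -8: the polynomial evaluates to 0, so (s + 8) is a factor.
Dividing out leaves s^2 + 13s + 22 = 0.
Factoring the quadratic: (s + 11)(s + 2) = 0.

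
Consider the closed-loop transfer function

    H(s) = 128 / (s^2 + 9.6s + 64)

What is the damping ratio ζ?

Compare the denominator to the standard form s^2 + 2ζωₙs + ωₙ².
ωₙ² = 64, so ωₙ = 8 rad/s.
2ζωₙ = 9.6, so ζ = 9.6/(2·8) = 0.6.
With ζ = 0.6 the response is underdamped.

ζ = 0.6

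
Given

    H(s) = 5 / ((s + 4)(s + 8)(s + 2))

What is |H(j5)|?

|H(j5)| ≈ 0.01537

Substitute s = j5: numerator = 5, denominator = -286 + j155.
|H(j5)| = |5| / |-286 + j155| = 5 / 325.30 ≈ 0.01537.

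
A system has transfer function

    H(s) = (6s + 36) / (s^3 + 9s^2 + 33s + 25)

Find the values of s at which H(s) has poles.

s = -4 ± 3j, -1

The poles are the roots of the denominator s^3 + 9s^2 + 33s + 25 = 0.
Trying s = -1: the polynomial evaluates to 0, so (s + 1) is a factor.
Dividing out leaves s^2 + 8s + 25 = 0.
The quadratic formula then gives s = -4 ± 3j.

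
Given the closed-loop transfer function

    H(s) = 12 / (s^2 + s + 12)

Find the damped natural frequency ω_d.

ω_d ≈ 3.428 rad/s

Comparing s^2 + s + 12 to s^2 + 2ζωₙs + ωₙ²: ωₙ = √12 ≈ 3.464 rad/s and ζ = 1/(2·√12) ≈ 0.1443.
ζωₙ = 1/2 = 0.5, so ω_d = ωₙ√(1−ζ²) = √(ωₙ² − (ζωₙ)²) = √(12 − 0.5²) = √11.75 ≈ 3.428 rad/s.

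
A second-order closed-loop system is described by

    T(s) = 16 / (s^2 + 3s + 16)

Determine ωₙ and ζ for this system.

Compare the denominator to the standard form s^2 + 2ζωₙs + ωₙ².
ωₙ² = 16, so ωₙ = 4 rad/s.
2ζωₙ = 3, so ζ = 3/(2·4) = 0.375.

ωₙ = 4 rad/s, ζ = 0.375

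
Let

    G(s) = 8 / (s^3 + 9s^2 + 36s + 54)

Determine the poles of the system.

s = -3 ± 3j, -3

The poles are the roots of the denominator s^3 + 9s^2 + 36s + 54 = 0.
Trying s = -3: the polynomial evaluates to 0, so (s + 3) is a factor.
Dividing out leaves s^2 + 6s + 18 = 0.
The quadratic formula then gives s = -3 ± 3j.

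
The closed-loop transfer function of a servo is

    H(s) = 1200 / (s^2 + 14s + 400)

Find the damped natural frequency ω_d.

ω_d ≈ 18.73 rad/s

Comparing s^2 + 14s + 400 to s^2 + 2ζωₙs + ωₙ²: ωₙ = 20 rad/s and ζ = 14/(2·20) = 0.35.
ζωₙ = 14/2 = 7, so ω_d = ωₙ√(1−ζ²) = √(ωₙ² − (ζωₙ)²) = √(400 − 7²) = √351 ≈ 18.73 rad/s.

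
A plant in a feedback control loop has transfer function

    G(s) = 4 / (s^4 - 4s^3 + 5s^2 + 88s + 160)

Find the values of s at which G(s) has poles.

s = 4 + 4j, 4 - 4j, -2 + j, -2 - j

The poles are the roots of the denominator s^4 - 4s^3 + 5s^2 + 88s + 160 = 0.
No real roots exist; factor into two real quadratics: (s^2 - 8s + 32)(s^2 + 4s + 5) = 0.
Each quadratic gives a conjugate pair via the quadratic formula.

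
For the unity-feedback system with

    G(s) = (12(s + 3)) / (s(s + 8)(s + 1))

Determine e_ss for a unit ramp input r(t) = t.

e_ss = 0.2222

G(s) has one pole at the origin.
This is a Type 1 system. Kv = lim_{s→0} s·G(s) = 36/8 = 9/2.
e_ss = 1/Kv = 1/(9/2) = 2/9 ≈ 0.2222.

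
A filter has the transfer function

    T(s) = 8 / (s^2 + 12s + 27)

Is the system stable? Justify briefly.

stable

The denominator s^2 + 12s + 27 factors as (s + 3)(s + 9), giving poles at s = -3, -9.
Since all poles lie strictly in the left half-plane, the system is stable.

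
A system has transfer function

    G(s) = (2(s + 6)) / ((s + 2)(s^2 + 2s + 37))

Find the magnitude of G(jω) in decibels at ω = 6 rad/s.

|G(j6)|_dB ≈ -13.0 dB

Substitute s = j6: numerator = 12 + j12, denominator = -70 + j30.
|G(j6)| = |12 + j12| / |-70 + j30| = 16.971 / 76.158 ≈ 0.2228.
In decibels: 20·log₁₀(0.2228) ≈ -13.0 dB.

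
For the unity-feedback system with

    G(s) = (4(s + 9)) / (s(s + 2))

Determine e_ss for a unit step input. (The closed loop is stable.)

e_ss = 0

G(s) has one pole at the origin.
This is a Type 1 system; for a step input the steady-state error is zero.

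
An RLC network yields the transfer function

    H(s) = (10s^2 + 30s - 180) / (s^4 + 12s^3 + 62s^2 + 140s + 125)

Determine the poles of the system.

The poles are the roots of the denominator s^4 + 12s^3 + 62s^2 + 140s + 125 = 0.
No real roots exist; factor into two real quadratics: (s^2 + 4s + 5)(s^2 + 8s + 25) = 0.
Each quadratic gives a conjugate pair via the quadratic formula.

s = -2 ± j, -4 ± 3j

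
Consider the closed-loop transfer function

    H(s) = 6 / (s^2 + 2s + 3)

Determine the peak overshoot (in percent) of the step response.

Comparing s^2 + 2s + 3 to s^2 + 2ζωₙs + ωₙ²: ωₙ = √3 ≈ 1.732 rad/s and ζ = 2/(2·√3) ≈ 0.5774.
%OS = 100·exp(−πζ/√(1−ζ²)) = 100·exp(−π·0.5774/√(1−0.5774²)) ≈ 10.8%.

%OS ≈ 10.8%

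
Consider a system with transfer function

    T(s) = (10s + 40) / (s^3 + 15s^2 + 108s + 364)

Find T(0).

Set s = 0: T(0) = (40) / (364) = 10/91.

T(0) = 10/91 ≈ 0.1099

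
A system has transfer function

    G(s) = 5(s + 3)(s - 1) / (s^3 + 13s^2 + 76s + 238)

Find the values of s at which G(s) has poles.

s = -3 + 5j, -3 - 5j, -7

The poles are the roots of the denominator s^3 + 13s^2 + 76s + 238 = 0.
Trying s = -7: the polynomial evaluates to 0, so (s + 7) is a factor.
Dividing out leaves s^2 + 6s + 34 = 0.
The quadratic formula then gives s = -3 ± 5j.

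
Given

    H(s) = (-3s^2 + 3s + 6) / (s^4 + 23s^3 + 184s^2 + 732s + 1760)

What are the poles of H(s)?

s = -11, -2 + 4j, -2 - 4j, -8

The poles are the roots of the denominator s^4 + 23s^3 + 184s^2 + 732s + 1760 = 0.
Trying s = -11: the polynomial evaluates to 0, so (s + 11) is a factor.
Dividing out leaves s^3 + 12s^2 + 52s + 160 = 0.
This factors further as (s^2 + 4s + 20)(s + 8) = 0.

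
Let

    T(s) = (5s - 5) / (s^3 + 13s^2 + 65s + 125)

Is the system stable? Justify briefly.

The denominator s^3 + 13s^2 + 65s + 125 factors as (s^2 + 8s + 25)(s + 5), giving poles at s = -4 ± 3j, -5.
Since all poles lie strictly in the left half-plane, the system is stable.

stable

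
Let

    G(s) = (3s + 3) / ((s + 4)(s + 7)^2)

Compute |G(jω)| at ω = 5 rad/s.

Substitute s = j5: numerator = 3 + j15, denominator = -254 + j400.
|G(j5)| = |3 + j15| / |-254 + j400| = 15.297 / 473.83 ≈ 0.03228.

|G(j5)| ≈ 0.03228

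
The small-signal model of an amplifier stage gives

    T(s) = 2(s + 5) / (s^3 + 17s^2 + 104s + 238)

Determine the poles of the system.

s = -5 + 3j, -5 - 3j, -7

The poles are the roots of the denominator s^3 + 17s^2 + 104s + 238 = 0.
Trying s = -7: the polynomial evaluates to 0, so (s + 7) is a factor.
Dividing out leaves s^2 + 10s + 34 = 0.
The quadratic formula then gives s = -5 ± 3j.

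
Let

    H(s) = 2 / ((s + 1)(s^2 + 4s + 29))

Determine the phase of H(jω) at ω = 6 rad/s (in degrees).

∠H(j6) ≈ 173.2°

At s = j6: numerator = 2, denominator = -151 - j18.
∠H = ∠num − ∠den = 0° − (-173.20°) = 173.2°.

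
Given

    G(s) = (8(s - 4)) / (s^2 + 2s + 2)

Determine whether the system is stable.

The poles can be read from the denominator factors: s = -1 ± j.
Since all poles lie strictly in the left half-plane, the system is stable.

stable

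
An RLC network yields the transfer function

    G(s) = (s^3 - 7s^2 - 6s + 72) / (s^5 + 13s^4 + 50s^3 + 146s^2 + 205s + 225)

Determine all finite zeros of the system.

Set the numerator to zero: s^3 - 7s^2 - 6s + 72 = 0.
Factoring: (s + 3)(s - 4)(s - 6) = 0.

s = -3, 4, 6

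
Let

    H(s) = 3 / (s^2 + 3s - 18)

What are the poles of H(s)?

s = -6, 3

The poles are the roots of the denominator s^2 + 3s - 18 = 0.
Factoring: (s + 6)(s - 3) = 0, so s = -6 and s = 3.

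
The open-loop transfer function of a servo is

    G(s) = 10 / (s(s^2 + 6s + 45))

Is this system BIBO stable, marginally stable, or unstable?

The poles can be read from the denominator factors: s = 0, -3 ± 6j.
Since the simple pole(s) at s = 0 lie on the jω-axis with none in the right half-plane, the system is marginally stable.

marginally stable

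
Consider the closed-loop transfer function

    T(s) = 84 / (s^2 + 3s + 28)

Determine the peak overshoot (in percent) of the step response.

Comparing s^2 + 3s + 28 to s^2 + 2ζωₙs + ωₙ²: ωₙ = √28 ≈ 5.292 rad/s and ζ = 3/(2·√28) ≈ 0.2835.
%OS = 100·exp(−πζ/√(1−ζ²)) = 100·exp(−π·0.2835/√(1−0.2835²)) ≈ 39.5%.

%OS ≈ 39.5%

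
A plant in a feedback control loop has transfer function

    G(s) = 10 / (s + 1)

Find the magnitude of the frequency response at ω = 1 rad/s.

Substitute s = j1: numerator = 10, denominator = 1 + j1.
|G(j1)| = |10| / |1 + j1| = 10 / 1.4142 ≈ 7.071.

|G(j1)| ≈ 7.071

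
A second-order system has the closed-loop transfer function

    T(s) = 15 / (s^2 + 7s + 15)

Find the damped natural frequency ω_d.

Comparing s^2 + 7s + 15 to s^2 + 2ζωₙs + ωₙ²: ωₙ = √15 ≈ 3.873 rad/s and ζ = 7/(2·√15) ≈ 0.9037.
ζωₙ = 7/2 = 3.5, so ω_d = ωₙ√(1−ζ²) = √(ωₙ² − (ζωₙ)²) = √(15 − 3.5²) = √2.75 ≈ 1.658 rad/s.

ω_d ≈ 1.658 rad/s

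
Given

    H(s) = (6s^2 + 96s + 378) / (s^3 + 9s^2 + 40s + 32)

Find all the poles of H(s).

s = -4 ± 4j, -1

The poles are the roots of the denominator s^3 + 9s^2 + 40s + 32 = 0.
Trying s = -1: the polynomial evaluates to 0, so (s + 1) is a factor.
Dividing out leaves s^2 + 8s + 32 = 0.
The quadratic formula then gives s = -4 ± 4j.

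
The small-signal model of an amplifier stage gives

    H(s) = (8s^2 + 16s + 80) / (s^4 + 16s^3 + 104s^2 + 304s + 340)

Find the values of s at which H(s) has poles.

s = -3 ± j, -5 ± 3j

The poles are the roots of the denominator s^4 + 16s^3 + 104s^2 + 304s + 340 = 0.
No real roots exist; factor into two real quadratics: (s^2 + 6s + 10)(s^2 + 10s + 34) = 0.
Each quadratic gives a conjugate pair via the quadratic formula.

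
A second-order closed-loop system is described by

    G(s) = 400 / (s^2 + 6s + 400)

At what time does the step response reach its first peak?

t_p ≈ 0.1589 s

Comparing s^2 + 6s + 400 to s^2 + 2ζωₙs + ωₙ²: ωₙ = 20 rad/s and ζ = 6/(2·20) = 0.15.
ζωₙ = 6/2 = 3, so ω_d = ωₙ√(1−ζ²) = √(ωₙ² − (ζωₙ)²) = √(400 − 3²) = √391 ≈ 19.77 rad/s.
t_p = π/ω_d = π/19.77 ≈ 0.1589 s.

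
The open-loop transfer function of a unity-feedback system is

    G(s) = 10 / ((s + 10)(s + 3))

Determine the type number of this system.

The denominator has no factor of s at the origin — no free integrator — so this is a Type 0 system.

Type 0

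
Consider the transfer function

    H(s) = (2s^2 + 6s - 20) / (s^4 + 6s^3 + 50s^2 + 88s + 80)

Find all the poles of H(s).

s = -2 + 6j, -2 - 6j, -1 + j, -1 - j

The poles are the roots of the denominator s^4 + 6s^3 + 50s^2 + 88s + 80 = 0.
No real roots exist; factor into two real quadratics: (s^2 + 4s + 40)(s^2 + 2s + 2) = 0.
Each quadratic gives a conjugate pair via the quadratic formula.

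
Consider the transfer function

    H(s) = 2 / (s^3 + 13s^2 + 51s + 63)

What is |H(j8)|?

Substitute s = j8: numerator = 2, denominator = -769 - j104.
|H(j8)| = |2| / |-769 - j104| = 2 / 776.00 ≈ 0.002577.

|H(j8)| ≈ 0.002577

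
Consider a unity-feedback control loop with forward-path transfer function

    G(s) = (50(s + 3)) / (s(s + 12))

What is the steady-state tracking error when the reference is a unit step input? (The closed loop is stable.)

G(s) has one pole at the origin.
This is a Type 1 system; for a step input the steady-state error is zero.

e_ss = 0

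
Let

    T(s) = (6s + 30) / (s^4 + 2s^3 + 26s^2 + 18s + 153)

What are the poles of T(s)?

The poles are the roots of the denominator s^4 + 2s^3 + 26s^2 + 18s + 153 = 0.
No real roots exist; factor into two real quadratics: (s^2 + 9)(s^2 + 2s + 17) = 0.
Each quadratic gives a conjugate pair via the quadratic formula.

s = 3j, -3j, -1 + 4j, -1 - 4j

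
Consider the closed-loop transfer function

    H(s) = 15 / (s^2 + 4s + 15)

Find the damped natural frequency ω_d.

Comparing s^2 + 4s + 15 to s^2 + 2ζωₙs + ωₙ²: ωₙ = √15 ≈ 3.873 rad/s and ζ = 4/(2·√15) ≈ 0.5164.
ζωₙ = 4/2 = 2, so ω_d = ωₙ√(1−ζ²) = √(ωₙ² − (ζωₙ)²) = √(15 − 2²) = √11 ≈ 3.317 rad/s.

ω_d ≈ 3.317 rad/s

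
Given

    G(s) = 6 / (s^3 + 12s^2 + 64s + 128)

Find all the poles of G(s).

s = -4 + 4j, -4 - 4j, -4

The poles are the roots of the denominator s^3 + 12s^2 + 64s + 128 = 0.
Trying s = -4: the polynomial evaluates to 0, so (s + 4) is a factor.
Dividing out leaves s^2 + 8s + 32 = 0.
The quadratic formula then gives s = -4 ± 4j.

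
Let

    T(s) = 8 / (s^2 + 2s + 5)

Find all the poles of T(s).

s = -1 + 2j, -1 - 2j

The poles are the roots of the denominator s^2 + 2s + 5 = 0.
Using the quadratic formula: s = (-2 ± √(-16))/2 = -1 ± 2j.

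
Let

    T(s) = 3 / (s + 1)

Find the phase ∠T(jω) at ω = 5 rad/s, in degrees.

∠T(j5) ≈ -78.69°

At s = j5: numerator = 3, denominator = 1 + j5.
∠T = ∠num − ∠den = 0° − (78.690°) = -78.69°.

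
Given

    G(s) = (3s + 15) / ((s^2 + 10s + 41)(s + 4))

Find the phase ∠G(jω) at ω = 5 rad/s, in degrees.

∠G(j5) ≈ -78.60°

At s = j5: numerator = 15 + j15, denominator = -186 + j280.
∠G = ∠num − ∠den = 45° − (123.60°) = -78.60°.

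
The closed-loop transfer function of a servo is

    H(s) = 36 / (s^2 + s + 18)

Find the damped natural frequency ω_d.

ω_d ≈ 4.213 rad/s

Comparing s^2 + s + 18 to s^2 + 2ζωₙs + ωₙ²: ωₙ = √18 ≈ 4.243 rad/s and ζ = 1/(2·√18) ≈ 0.1179.
ζωₙ = 1/2 = 0.5, so ω_d = ωₙ√(1−ζ²) = √(ωₙ² − (ζωₙ)²) = √(18 − 0.5²) = √17.75 ≈ 4.213 rad/s.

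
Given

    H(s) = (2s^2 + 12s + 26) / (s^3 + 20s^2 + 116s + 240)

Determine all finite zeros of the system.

s = -3 + 2j, -3 - 2j

Set the numerator to zero: 2s^2 + 12s + 26 = 0, i.e. 2·(s^2 + 6s + 13) = 0.
Factoring: (s^2 + 6s + 13) = 0.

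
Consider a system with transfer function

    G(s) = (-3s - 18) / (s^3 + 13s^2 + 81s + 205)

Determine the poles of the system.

The poles are the roots of the denominator s^3 + 13s^2 + 81s + 205 = 0.
Trying s = -5: the polynomial evaluates to 0, so (s + 5) is a factor.
Dividing out leaves s^2 + 8s + 41 = 0.
The quadratic formula then gives s = -4 ± 5j.

s = -4 ± 5j, -5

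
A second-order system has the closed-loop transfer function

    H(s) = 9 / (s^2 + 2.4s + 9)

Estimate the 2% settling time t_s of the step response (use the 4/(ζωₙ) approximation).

t_s ≈ 3.333 s

Comparing s^2 + 2.4s + 9 to s^2 + 2ζωₙs + ωₙ²: ωₙ = 3 rad/s and ζ = 2.4/(2·3) = 0.4.
ζωₙ = 2.4/2 = 1.2, so t_s ≈ 4/(ζωₙ) = 4/1.2 ≈ 3.333 s.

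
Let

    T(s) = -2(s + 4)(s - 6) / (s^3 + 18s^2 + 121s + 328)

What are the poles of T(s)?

s = -5 ± 4j, -8

The poles are the roots of the denominator s^3 + 18s^2 + 121s + 328 = 0.
Trying s = -8: the polynomial evaluates to 0, so (s + 8) is a factor.
Dividing out leaves s^2 + 10s + 41 = 0.
The quadratic formula then gives s = -5 ± 4j.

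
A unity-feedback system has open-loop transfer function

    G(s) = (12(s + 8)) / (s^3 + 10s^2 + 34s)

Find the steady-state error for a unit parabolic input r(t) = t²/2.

e_ss = ∞

G(s) has one pole at the origin.
This is a Type 1 system; Ka = lim_{s→0} s^2·G(s) = 0, so the steady-state error for a parabola input is infinite.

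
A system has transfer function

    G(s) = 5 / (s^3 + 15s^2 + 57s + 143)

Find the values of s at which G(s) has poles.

The poles are the roots of the denominator s^3 + 15s^2 + 57s + 143 = 0.
Trying s = -11: the polynomial evaluates to 0, so (s + 11) is a factor.
Dividing out leaves s^2 + 4s + 13 = 0.
The quadratic formula then gives s = -2 ± 3j.

s = -2 + 3j, -2 - 3j, -11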